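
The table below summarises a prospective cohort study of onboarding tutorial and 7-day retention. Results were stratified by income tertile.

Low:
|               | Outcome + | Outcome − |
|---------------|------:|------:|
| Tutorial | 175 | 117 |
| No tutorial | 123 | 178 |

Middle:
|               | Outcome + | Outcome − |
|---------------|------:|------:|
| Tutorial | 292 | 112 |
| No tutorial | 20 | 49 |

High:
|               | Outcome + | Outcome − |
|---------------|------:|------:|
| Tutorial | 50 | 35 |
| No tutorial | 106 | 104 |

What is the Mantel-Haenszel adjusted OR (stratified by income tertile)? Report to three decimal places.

OR_MH = Σ(aᵢdᵢ/nᵢ) / Σ(bᵢcᵢ/nᵢ), where nᵢ is the stratum total.
Stratum 1 (Low): n = 593; a·d/n = 175·178/593 = 52.5295; b·c/n = 117·123/593 = 24.2681
Stratum 2 (Middle): n = 473; a·d/n = 292·49/473 = 30.2495; b·c/n = 112·20/473 = 4.7357
Stratum 3 (High): n = 295; a·d/n = 50·104/295 = 17.6271; b·c/n = 35·106/295 = 12.5763
OR_MH = (52.5295 + 30.2495 + 17.6271) / (24.2681 + 4.7357 + 12.5763) = 100.4061 / 41.5801 = 2.41476

2.415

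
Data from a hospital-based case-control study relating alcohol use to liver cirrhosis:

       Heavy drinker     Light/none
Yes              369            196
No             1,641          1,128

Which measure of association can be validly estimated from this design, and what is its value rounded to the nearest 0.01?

Reading the table with exposure as columns: a = 369 (Heavy drinker, case), b = 1641 (Heavy drinker, non-case), c = 196 (Light/none, case), d = 1128.
This is a hospital-based case-control study: participants were sampled on outcome status, so risks in the source population cannot be estimated directly — relative risk is not valid here. The odds ratio is the appropriate measure.
OR = (a·d)/(b·c) = (369 × 1128) / (1641 × 196) = 416232 / 321636 = 1.29411

1.29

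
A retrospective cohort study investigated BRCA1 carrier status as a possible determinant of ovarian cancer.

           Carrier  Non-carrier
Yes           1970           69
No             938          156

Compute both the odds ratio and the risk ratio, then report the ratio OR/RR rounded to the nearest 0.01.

2.15

Reading the table with exposure as columns: a = 1970 (Carrier, case), b = 938 (Carrier, non-case), c = 69 (Non-carrier, case), d = 156.
OR = (1970·156)/(938·69) = 307320/64722 = 4.74831
Risk in exposed = 1970/2908 = 0.67744; risk in unexposed = 69/225 = 0.30667; RR = 2.20905
OR/RR = 4.74831 / 2.20905 = 2.14948
The outcome is not rare, so the OR lies further from 1 than the RR.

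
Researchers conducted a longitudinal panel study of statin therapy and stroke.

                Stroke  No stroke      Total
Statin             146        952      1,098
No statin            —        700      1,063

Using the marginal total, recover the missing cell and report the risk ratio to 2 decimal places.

0.39

The missing cell is in the unexposed row: 1063 − 700 = 363.
So a = 146, b = 952, c = 363, d = 700.
RR = [a/(a+b)] / [c/(c+d)] = (146/1098) / (363/1063) = 0.13297/0.34149 = 0.38938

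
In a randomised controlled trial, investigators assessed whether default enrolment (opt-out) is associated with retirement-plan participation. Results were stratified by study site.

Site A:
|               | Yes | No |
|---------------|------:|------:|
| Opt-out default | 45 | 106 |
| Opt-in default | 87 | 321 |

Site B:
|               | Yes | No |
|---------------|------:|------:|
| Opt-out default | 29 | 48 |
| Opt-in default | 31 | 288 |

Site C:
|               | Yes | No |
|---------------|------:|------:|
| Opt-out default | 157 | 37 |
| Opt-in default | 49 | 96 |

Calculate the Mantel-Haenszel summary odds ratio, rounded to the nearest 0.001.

OR_MH = Σ(aᵢdᵢ/nᵢ) / Σ(bᵢcᵢ/nᵢ), where nᵢ is the stratum total.
Stratum 1 (Site A): n = 559; a·d/n = 45·321/559 = 25.8408; b·c/n = 106·87/559 = 16.4973
Stratum 2 (Site B): n = 396; a·d/n = 29·288/396 = 21.0909; b·c/n = 48·31/396 = 3.7576
Stratum 3 (Site C): n = 339; a·d/n = 157·96/339 = 44.4602; b·c/n = 37·49/339 = 5.3481
OR_MH = (25.8408 + 21.0909 + 44.4602) / (16.4973 + 3.7576 + 5.3481) = 91.3919 / 25.6030 = 3.56958

3.570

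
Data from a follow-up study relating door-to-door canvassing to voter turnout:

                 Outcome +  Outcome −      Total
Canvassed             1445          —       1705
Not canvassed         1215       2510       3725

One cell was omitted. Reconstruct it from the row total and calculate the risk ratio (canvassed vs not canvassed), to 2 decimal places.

2.60

The missing cell is in the exposed row: 1705 − 1445 = 260.
So a = 1445, b = 260, c = 1215, d = 2510.
RR = [a/(a+b)] / [c/(c+d)] = (1445/1705) / (1215/3725) = 0.84751/0.32617 = 2.59832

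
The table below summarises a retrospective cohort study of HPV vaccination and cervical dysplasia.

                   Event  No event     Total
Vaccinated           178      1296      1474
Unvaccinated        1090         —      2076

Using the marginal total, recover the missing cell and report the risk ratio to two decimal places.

0.23

The missing cell is in the unexposed row: 2076 − 1090 = 986.
So a = 178, b = 1296, c = 1090, d = 986.
RR = [a/(a+b)] / [c/(c+d)] = (178/1474) / (1090/2076) = 0.12076/0.52505 = 0.23000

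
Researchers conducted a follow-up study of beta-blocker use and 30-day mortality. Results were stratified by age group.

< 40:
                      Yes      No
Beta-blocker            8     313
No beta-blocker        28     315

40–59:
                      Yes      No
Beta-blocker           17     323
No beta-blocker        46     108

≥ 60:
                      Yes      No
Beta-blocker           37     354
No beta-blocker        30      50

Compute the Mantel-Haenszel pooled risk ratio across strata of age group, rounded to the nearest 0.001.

0.224

RR_MH = Σ(aᵢ·n₀ᵢ/nᵢ) / Σ(cᵢ·n₁ᵢ/nᵢ), with n₁ᵢ = aᵢ+bᵢ (exposed), n₀ᵢ = cᵢ+dᵢ (unexposed), nᵢ = n₁ᵢ+n₀ᵢ.
Stratum 1 (< 40): n₁ = 321, n₀ = 343, n = 664; a·n₀/n = 8·343/664 = 4.1325; c·n₁/n = 28·321/664 = 13.5361
Stratum 2 (40–59): n₁ = 340, n₀ = 154, n = 494; a·n₀/n = 17·154/494 = 5.2996; c·n₁/n = 46·340/494 = 31.6599
Stratum 3 (≥ 60): n₁ = 391, n₀ = 80, n = 471; a·n₀/n = 37·80/471 = 6.2845; c·n₁/n = 30·391/471 = 24.9045
RR_MH = (4.1325 + 5.2996 + 6.2845) / (13.5361 + 31.6599 + 24.9045) = 15.7166 / 70.1005 = 0.22420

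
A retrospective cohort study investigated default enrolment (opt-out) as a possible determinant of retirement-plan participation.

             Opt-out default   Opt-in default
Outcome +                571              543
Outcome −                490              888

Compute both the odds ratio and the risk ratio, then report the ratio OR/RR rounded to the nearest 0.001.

1.344

Reading the table with exposure as columns: a = 571 (Opt-out default, case), b = 490 (Opt-out default, non-case), c = 543 (Opt-in default, case), d = 888.
OR = (571·888)/(490·543) = 507048/266070 = 1.90569
Risk in exposed = 571/1061 = 0.53817; risk in unexposed = 543/1431 = 0.37945; RR = 1.41828
OR/RR = 1.90569 / 1.41828 = 1.34367
The outcome is not rare, so the OR lies further from 1 than the RR.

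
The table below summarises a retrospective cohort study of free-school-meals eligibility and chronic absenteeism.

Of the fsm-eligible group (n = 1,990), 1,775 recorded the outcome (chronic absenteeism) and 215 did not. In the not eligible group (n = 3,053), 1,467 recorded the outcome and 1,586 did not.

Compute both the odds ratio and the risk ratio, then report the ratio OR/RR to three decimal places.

From the description: a = 1775, b = 215, c = 1467, d = 1586.
OR = (1775·1586)/(215·1467) = 2815150/315405 = 8.92551
Risk in exposed = 1775/1990 = 0.89196; risk in unexposed = 1467/3053 = 0.48051; RR = 1.85627
OR/RR = 8.92551 / 1.85627 = 4.80829
The outcome is not rare, so the OR lies further from 1 than the RR.

4.808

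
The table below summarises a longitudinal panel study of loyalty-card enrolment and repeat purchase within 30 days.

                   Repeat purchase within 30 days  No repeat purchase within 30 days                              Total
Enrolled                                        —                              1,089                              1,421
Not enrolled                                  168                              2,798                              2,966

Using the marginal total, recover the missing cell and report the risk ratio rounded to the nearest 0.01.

The missing cell is in the exposed row: 1421 − 1089 = 332.
So a = 332, b = 1089, c = 168, d = 2798.
RR = [a/(a+b)] / [c/(c+d)] = (332/1421) / (168/2966) = 0.23364/0.05664 = 4.12483

4.12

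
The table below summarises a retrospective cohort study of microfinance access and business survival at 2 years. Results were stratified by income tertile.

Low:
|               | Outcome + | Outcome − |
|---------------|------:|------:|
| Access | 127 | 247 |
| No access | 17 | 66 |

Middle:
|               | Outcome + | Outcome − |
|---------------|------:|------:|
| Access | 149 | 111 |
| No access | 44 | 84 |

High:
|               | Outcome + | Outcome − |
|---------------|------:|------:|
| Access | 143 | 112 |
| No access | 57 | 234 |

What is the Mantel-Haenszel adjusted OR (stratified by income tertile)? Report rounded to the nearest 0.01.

3.34

OR_MH = Σ(aᵢdᵢ/nᵢ) / Σ(bᵢcᵢ/nᵢ), where nᵢ is the stratum total.
Stratum 1 (Low): n = 457; a·d/n = 127·66/457 = 18.3414; b·c/n = 247·17/457 = 9.1882
Stratum 2 (Middle): n = 388; a·d/n = 149·84/388 = 32.2577; b·c/n = 111·44/388 = 12.5876
Stratum 3 (High): n = 546; a·d/n = 143·234/546 = 61.2857; b·c/n = 112·57/546 = 11.6923
OR_MH = (18.3414 + 32.2577 + 61.2857) / (9.1882 + 12.5876 + 11.6923) = 111.8848 / 33.4681 = 3.34303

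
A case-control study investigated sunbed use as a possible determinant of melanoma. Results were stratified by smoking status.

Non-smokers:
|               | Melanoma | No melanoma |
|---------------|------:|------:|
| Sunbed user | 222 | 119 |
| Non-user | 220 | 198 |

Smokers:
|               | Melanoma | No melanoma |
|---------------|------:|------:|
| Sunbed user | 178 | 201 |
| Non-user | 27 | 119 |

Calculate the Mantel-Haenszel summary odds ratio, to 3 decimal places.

2.192

OR_MH = Σ(aᵢdᵢ/nᵢ) / Σ(bᵢcᵢ/nᵢ), where nᵢ is the stratum total.
Stratum 1 (Non-smokers): n = 759; a·d/n = 222·198/759 = 57.9130; b·c/n = 119·220/759 = 34.4928
Stratum 2 (Smokers): n = 525; a·d/n = 178·119/525 = 40.3467; b·c/n = 201·27/525 = 10.3371
OR_MH = (57.9130 + 40.3467) / (34.4928 + 10.3371) = 98.2597 / 44.8299 = 2.19183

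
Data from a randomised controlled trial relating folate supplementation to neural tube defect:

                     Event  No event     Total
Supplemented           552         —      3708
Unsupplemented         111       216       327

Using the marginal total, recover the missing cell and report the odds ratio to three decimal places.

0.340

The missing cell is in the exposed row: 3708 − 552 = 3156.
So a = 552, b = 3156, c = 111, d = 216.
OR = (a·d)/(b·c) = (552 × 216) / (3156 × 111) = 119232 / 350316 = 0.34036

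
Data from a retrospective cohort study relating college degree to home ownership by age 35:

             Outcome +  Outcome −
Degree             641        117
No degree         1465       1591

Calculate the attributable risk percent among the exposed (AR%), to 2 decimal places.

Cells: a = 641, b = 117, c = 1465, d = 1591.
Risk in exposed = 641/758 = 0.84565; risk in unexposed = 1465/3056 = 0.47938.
RR = 0.84565/0.47938 = 1.76402
AR% = (RR − 1)/RR × 100 = (1.76402 − 1)/1.76402 × 100 = 43.3114%

43.31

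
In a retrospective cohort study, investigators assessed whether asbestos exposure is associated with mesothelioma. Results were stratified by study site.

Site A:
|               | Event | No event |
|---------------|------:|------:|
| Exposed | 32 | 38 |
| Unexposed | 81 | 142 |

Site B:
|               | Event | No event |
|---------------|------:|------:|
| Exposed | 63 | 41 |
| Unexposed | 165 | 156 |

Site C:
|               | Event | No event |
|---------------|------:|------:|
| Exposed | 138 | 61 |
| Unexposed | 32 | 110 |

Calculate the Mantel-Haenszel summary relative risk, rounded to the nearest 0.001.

RR_MH = Σ(aᵢ·n₀ᵢ/nᵢ) / Σ(cᵢ·n₁ᵢ/nᵢ), with n₁ᵢ = aᵢ+bᵢ (exposed), n₀ᵢ = cᵢ+dᵢ (unexposed), nᵢ = n₁ᵢ+n₀ᵢ.
Stratum 1 (Site A): n₁ = 70, n₀ = 223, n = 293; a·n₀/n = 32·223/293 = 24.3549; c·n₁/n = 81·70/293 = 19.3515
Stratum 2 (Site B): n₁ = 104, n₀ = 321, n = 425; a·n₀/n = 63·321/425 = 47.5835; c·n₁/n = 165·104/425 = 40.3765
Stratum 3 (Site C): n₁ = 199, n₀ = 142, n = 341; a·n₀/n = 138·142/341 = 57.4663; c·n₁/n = 32·199/341 = 18.6745
RR_MH = (24.3549 + 47.5835 + 57.4663) / (19.3515 + 40.3765 + 18.6745) = 129.4048 / 78.4025 = 1.65052

1.651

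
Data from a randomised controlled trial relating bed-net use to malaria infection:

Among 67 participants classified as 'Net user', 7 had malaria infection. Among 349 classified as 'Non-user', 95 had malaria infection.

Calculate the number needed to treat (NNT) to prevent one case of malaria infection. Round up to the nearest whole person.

6

Risk in treated group = 7/67 = 0.10448; risk in control = 95/349 = 0.27221.
Absolute risk reduction = 0.27221 − 0.10448 = 0.16773
NNT = 1 / ARR = 1 / 0.16773 = 5.962 → round up → 6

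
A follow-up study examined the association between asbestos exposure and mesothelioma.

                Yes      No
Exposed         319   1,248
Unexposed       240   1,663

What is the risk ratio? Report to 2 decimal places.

1.61

Cells: a = 319, b = 1248, c = 240, d = 1663.
Risk in exposed = 319/1567 = 0.20357; risk in unexposed = 240/1903 = 0.12612.
RR = 0.20357 / 0.12612 = 1.61417
The risk among the exposed is 1.61 times that among the unexposed.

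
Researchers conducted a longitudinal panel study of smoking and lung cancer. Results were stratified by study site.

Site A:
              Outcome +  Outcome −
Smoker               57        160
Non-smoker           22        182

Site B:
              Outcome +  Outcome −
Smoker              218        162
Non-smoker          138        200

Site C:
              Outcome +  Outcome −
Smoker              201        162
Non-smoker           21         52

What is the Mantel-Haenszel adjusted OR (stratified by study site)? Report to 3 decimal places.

2.312

OR_MH = Σ(aᵢdᵢ/nᵢ) / Σ(bᵢcᵢ/nᵢ), where nᵢ is the stratum total.
Stratum 1 (Site A): n = 421; a·d/n = 57·182/421 = 24.6413; b·c/n = 160·22/421 = 8.3610
Stratum 2 (Site B): n = 718; a·d/n = 218·200/718 = 60.7242; b·c/n = 162·138/718 = 31.1365
Stratum 3 (Site C): n = 436; a·d/n = 201·52/436 = 23.9725; b·c/n = 162·21/436 = 7.8028
OR_MH = (24.6413 + 60.7242 + 23.9725) / (8.3610 + 31.1365 + 7.8028) = 109.3380 / 47.3003 = 2.31157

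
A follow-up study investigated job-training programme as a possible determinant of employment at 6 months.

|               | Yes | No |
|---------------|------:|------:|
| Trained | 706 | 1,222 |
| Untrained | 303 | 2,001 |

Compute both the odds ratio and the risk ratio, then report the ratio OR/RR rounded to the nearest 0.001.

1.370

Cells: a = 706, b = 1222, c = 303, d = 2001.
OR = (706·2001)/(1222·303) = 1412706/370266 = 3.81538
Risk in exposed = 706/1928 = 0.36618; risk in unexposed = 303/2304 = 0.13151; RR = 2.78444
OR/RR = 3.81538 / 2.78444 = 1.37025
The outcome is not rare, so the OR lies further from 1 than the RR.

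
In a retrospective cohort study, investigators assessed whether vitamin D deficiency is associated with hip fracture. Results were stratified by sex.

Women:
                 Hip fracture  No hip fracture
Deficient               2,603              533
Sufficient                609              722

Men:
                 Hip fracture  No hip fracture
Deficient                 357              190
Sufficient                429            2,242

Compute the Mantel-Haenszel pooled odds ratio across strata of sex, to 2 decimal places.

6.83

OR_MH = Σ(aᵢdᵢ/nᵢ) / Σ(bᵢcᵢ/nᵢ), where nᵢ is the stratum total.
Stratum 1 (Women): n = 4467; a·d/n = 2603·722/4467 = 420.7222; b·c/n = 533·609/4467 = 72.6655
Stratum 2 (Men): n = 3218; a·d/n = 357·2242/3218 = 248.7241; b·c/n = 190·429/3218 = 25.3294
OR_MH = (420.7222 + 248.7241) / (72.6655 + 25.3294) = 669.4462 / 97.9949 = 6.83144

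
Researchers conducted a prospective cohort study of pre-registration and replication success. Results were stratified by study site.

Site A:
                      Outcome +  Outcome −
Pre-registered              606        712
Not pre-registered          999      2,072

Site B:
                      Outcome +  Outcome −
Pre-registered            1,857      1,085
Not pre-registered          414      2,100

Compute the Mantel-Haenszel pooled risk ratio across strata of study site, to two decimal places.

2.45

RR_MH = Σ(aᵢ·n₀ᵢ/nᵢ) / Σ(cᵢ·n₁ᵢ/nᵢ), with n₁ᵢ = aᵢ+bᵢ (exposed), n₀ᵢ = cᵢ+dᵢ (unexposed), nᵢ = n₁ᵢ+n₀ᵢ.
Stratum 1 (Site A): n₁ = 1318, n₀ = 3071, n = 4389; a·n₀/n = 606·3071/4389 = 424.0205; c·n₁/n = 999·1318/4389 = 299.9959
Stratum 2 (Site B): n₁ = 2942, n₀ = 2514, n = 5456; a·n₀/n = 1857·2514/5456 = 855.6631; c·n₁/n = 414·2942/5456 = 223.2383
RR_MH = (424.0205 + 855.6631) / (299.9959 + 223.2383) = 1279.6836 / 523.2342 = 2.44572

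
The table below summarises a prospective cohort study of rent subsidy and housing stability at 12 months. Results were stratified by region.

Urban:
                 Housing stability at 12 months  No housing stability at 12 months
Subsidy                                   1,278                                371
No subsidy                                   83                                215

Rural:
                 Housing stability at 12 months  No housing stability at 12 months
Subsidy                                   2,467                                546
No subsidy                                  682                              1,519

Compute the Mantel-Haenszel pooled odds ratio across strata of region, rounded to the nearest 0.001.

9.857

OR_MH = Σ(aᵢdᵢ/nᵢ) / Σ(bᵢcᵢ/nᵢ), where nᵢ is the stratum total.
Stratum 1 (Urban): n = 1947; a·d/n = 1278·215/1947 = 141.1248; b·c/n = 371·83/1947 = 15.8156
Stratum 2 (Rural): n = 5214; a·d/n = 2467·1519/5214 = 718.7137; b·c/n = 546·682/5214 = 71.4177
OR_MH = (141.1248 + 718.7137) / (15.8156 + 71.4177) = 859.8385 / 87.2333 = 9.85676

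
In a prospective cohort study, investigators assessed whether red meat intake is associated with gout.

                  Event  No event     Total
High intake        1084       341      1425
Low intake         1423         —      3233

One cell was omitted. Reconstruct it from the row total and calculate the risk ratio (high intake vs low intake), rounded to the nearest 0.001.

1.728

The missing cell is in the unexposed row: 3233 − 1423 = 1810.
So a = 1084, b = 341, c = 1423, d = 1810.
RR = [a/(a+b)] / [c/(c+d)] = (1084/1425) / (1423/3233) = 0.76070/0.44015 = 1.72828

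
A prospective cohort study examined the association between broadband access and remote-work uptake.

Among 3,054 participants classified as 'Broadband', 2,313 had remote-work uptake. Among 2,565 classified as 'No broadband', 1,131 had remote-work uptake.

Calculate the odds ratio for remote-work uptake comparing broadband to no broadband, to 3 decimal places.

3.958

From the description: a = 2313, b = 741, c = 1131, d = 1434.
OR = (a·d)/(b·c) = (2313 × 1434) / (741 × 1131) = 3316842 / 838071 = 3.95771
The odds of remote-work uptake are about 3.96 times as high in the broadband group.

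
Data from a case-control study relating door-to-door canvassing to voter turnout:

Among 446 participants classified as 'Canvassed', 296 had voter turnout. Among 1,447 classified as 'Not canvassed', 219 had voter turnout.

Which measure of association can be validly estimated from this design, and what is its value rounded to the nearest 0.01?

From the description: a = 296, b = 150, c = 219, d = 1228.
This is a case-control study: participants were sampled on outcome status, so risks in the source population cannot be estimated directly — relative risk is not valid here. The odds ratio is the appropriate measure.
OR = (a·d)/(b·c) = (296 × 1228) / (150 × 219) = 363488 / 32850 = 11.06508

11.07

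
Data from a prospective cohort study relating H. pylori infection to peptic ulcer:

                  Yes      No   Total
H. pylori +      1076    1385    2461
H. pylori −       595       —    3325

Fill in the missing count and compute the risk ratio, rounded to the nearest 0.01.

2.44

The missing cell is in the unexposed row: 3325 − 595 = 2730.
So a = 1076, b = 1385, c = 595, d = 2730.
RR = [a/(a+b)] / [c/(c+d)] = (1076/2461) / (595/3325) = 0.43722/0.17895 = 2.44329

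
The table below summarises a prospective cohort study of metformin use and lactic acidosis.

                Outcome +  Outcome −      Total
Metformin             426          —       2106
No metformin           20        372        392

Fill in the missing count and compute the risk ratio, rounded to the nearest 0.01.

The missing cell is in the exposed row: 2106 − 426 = 1680.
So a = 426, b = 1680, c = 20, d = 372.
RR = [a/(a+b)] / [c/(c+d)] = (426/2106) / (20/392) = 0.20228/0.05102 = 3.96467

3.96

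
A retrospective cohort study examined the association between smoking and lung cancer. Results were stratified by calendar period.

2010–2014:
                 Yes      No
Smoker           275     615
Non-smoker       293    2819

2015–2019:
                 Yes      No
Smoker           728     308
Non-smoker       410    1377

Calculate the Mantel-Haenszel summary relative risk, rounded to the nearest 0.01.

RR_MH = Σ(aᵢ·n₀ᵢ/nᵢ) / Σ(cᵢ·n₁ᵢ/nᵢ), with n₁ᵢ = aᵢ+bᵢ (exposed), n₀ᵢ = cᵢ+dᵢ (unexposed), nᵢ = n₁ᵢ+n₀ᵢ.
Stratum 1 (2010–2014): n₁ = 890, n₀ = 3112, n = 4002; a·n₀/n = 275·3112/4002 = 213.8431; c·n₁/n = 293·890/4002 = 65.1599
Stratum 2 (2015–2019): n₁ = 1036, n₀ = 1787, n = 2823; a·n₀/n = 728·1787/2823 = 460.8346; c·n₁/n = 410·1036/2823 = 150.4640
RR_MH = (213.8431 + 460.8346) / (65.1599 + 150.4640) = 674.6777 / 215.6240 = 3.12895

3.13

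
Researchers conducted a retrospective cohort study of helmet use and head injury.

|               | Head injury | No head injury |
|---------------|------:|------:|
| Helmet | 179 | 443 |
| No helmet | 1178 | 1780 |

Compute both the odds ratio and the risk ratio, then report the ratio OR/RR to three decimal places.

Cells: a = 179, b = 443, c = 1178, d = 1780.
OR = (179·1780)/(443·1178) = 318620/521854 = 0.61055
Risk in exposed = 179/622 = 0.28778; risk in unexposed = 1178/2958 = 0.39824; RR = 0.72263
OR/RR = 0.61055 / 0.72263 = 0.84491
The outcome is not rare, so the OR lies further from 1 than the RR.

0.845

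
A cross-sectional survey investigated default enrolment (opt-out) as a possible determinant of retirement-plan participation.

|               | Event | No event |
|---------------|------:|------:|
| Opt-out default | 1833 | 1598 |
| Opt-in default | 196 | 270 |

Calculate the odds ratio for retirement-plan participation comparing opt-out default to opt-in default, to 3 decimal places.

1.580

Cells: a = 1833, b = 1598, c = 196, d = 270.
OR = (a·d)/(b·c) = (1833 × 270) / (1598 × 196) = 494910 / 313208 = 1.58013
The odds of retirement-plan participation are about 1.58 times as high in the opt-out default group.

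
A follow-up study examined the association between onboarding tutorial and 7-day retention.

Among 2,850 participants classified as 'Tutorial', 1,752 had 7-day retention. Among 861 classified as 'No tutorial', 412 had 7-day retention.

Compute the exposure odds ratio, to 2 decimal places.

From the description: a = 1752, b = 1098, c = 412, d = 449.
OR = (a·d)/(b·c) = (1752 × 449) / (1098 × 412) = 786648 / 452376 = 1.73893
The odds of 7-day retention are about 1.74 times as high in the tutorial group.

1.74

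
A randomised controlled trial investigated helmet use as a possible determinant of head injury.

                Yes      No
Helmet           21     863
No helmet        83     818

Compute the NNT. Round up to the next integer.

Risk in treated group = 21/884 = 0.02376; risk in control = 83/901 = 0.09212.
Absolute risk reduction = 0.09212 − 0.02376 = 0.06836
NNT = 1 / ARR = 1 / 0.06836 = 14.628 → round up → 15

15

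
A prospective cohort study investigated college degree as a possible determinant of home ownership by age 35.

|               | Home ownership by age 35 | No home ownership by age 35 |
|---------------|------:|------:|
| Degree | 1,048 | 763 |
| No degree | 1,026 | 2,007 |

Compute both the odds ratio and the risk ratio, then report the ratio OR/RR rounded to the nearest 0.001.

Cells: a = 1048, b = 763, c = 1026, d = 2007.
OR = (1048·2007)/(763·1026) = 2103336/782838 = 2.68681
Risk in exposed = 1048/1811 = 0.57869; risk in unexposed = 1026/3033 = 0.33828; RR = 1.71068
OR/RR = 2.68681 / 1.71068 = 1.57061
The outcome is not rare, so the OR lies further from 1 than the RR.

1.571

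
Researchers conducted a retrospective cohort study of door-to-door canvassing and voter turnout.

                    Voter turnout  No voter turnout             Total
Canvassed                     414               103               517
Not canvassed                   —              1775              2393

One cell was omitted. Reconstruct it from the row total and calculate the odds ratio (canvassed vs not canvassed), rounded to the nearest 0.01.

11.54

The missing cell is in the unexposed row: 2393 − 1775 = 618.
So a = 414, b = 103, c = 618, d = 1775.
OR = (a·d)/(b·c) = (414 × 1775) / (103 × 618) = 734850 / 63654 = 11.54444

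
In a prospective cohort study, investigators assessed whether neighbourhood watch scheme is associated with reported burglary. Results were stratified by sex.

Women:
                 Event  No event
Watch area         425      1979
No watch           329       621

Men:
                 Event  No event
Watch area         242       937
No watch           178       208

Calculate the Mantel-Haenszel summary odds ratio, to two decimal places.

0.37

OR_MH = Σ(aᵢdᵢ/nᵢ) / Σ(bᵢcᵢ/nᵢ), where nᵢ is the stratum total.
Stratum 1 (Women): n = 3354; a·d/n = 425·621/3354 = 78.6896; b·c/n = 1979·329/3354 = 194.1237
Stratum 2 (Men): n = 1565; a·d/n = 242·208/1565 = 32.1636; b·c/n = 937·178/1565 = 106.5725
OR_MH = (78.6896 + 32.1636) / (194.1237 + 106.5725) = 110.8532 / 300.6963 = 0.36866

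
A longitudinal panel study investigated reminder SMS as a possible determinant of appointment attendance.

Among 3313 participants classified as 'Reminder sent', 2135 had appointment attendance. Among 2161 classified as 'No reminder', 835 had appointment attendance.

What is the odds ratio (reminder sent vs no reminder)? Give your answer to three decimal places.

2.878

From the description: a = 2135, b = 1178, c = 835, d = 1326.
OR = (a·d)/(b·c) = (2135 × 1326) / (1178 × 835) = 2831010 / 983630 = 2.87812
The odds of appointment attendance are about 2.88 times as high in the reminder sent group.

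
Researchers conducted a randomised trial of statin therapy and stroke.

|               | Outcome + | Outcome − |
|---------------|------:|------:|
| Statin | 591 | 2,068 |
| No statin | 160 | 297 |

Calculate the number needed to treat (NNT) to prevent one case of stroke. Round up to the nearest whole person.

8

Risk in treated group = 591/2659 = 0.22226; risk in control = 160/457 = 0.35011.
Absolute risk reduction = 0.35011 − 0.22226 = 0.12785
NNT = 1 / ARR = 1 / 0.12785 = 7.822 → round up → 8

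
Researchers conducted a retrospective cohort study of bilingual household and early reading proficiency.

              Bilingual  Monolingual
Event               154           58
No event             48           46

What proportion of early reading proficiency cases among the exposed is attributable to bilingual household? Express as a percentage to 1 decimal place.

Reading the table with exposure as columns: a = 154 (Bilingual, case), b = 48 (Bilingual, non-case), c = 58 (Monolingual, case), d = 46.
Risk in exposed = 154/202 = 0.76238; risk in unexposed = 58/104 = 0.55769.
RR = 0.76238/0.55769 = 1.36702
AR% = (RR − 1)/RR × 100 = (1.36702 − 1)/1.36702 × 100 = 26.8482%

26.8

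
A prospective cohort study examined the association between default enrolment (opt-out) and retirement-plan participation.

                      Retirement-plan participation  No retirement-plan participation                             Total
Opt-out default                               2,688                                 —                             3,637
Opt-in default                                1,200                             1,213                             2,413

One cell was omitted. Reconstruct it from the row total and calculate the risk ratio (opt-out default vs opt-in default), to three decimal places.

The missing cell is in the exposed row: 3637 − 2688 = 949.
So a = 2688, b = 949, c = 1200, d = 1213.
RR = [a/(a+b)] / [c/(c+d)] = (2688/3637) / (1200/2413) = 0.73907/0.49731 = 1.48615

1.486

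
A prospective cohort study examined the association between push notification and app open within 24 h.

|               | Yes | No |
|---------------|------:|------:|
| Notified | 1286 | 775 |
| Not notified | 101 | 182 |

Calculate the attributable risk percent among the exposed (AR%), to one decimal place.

42.8

Cells: a = 1286, b = 775, c = 101, d = 182.
Risk in exposed = 1286/2061 = 0.62397; risk in unexposed = 101/283 = 0.35689.
RR = 0.62397/0.35689 = 1.74835
AR% = (RR − 1)/RR × 100 = (1.74835 − 1)/1.74835 × 100 = 42.8032%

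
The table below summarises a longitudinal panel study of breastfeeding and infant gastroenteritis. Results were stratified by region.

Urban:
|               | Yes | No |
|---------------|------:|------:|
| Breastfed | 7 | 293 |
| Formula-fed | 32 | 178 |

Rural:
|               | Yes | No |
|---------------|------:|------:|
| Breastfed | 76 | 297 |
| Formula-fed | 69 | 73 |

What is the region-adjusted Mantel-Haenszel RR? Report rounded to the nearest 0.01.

RR_MH = Σ(aᵢ·n₀ᵢ/nᵢ) / Σ(cᵢ·n₁ᵢ/nᵢ), with n₁ᵢ = aᵢ+bᵢ (exposed), n₀ᵢ = cᵢ+dᵢ (unexposed), nᵢ = n₁ᵢ+n₀ᵢ.
Stratum 1 (Urban): n₁ = 300, n₀ = 210, n = 510; a·n₀/n = 7·210/510 = 2.8824; c·n₁/n = 32·300/510 = 18.8235
Stratum 2 (Rural): n₁ = 373, n₀ = 142, n = 515; a·n₀/n = 76·142/515 = 20.9553; c·n₁/n = 69·373/515 = 49.9748
RR_MH = (2.8824 + 20.9553) / (18.8235 + 49.9748) = 23.8377 / 68.7983 = 0.34649

0.35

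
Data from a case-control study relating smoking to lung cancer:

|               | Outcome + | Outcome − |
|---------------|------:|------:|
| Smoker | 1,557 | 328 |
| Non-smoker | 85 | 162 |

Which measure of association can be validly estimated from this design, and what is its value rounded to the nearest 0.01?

Cells: a = 1557, b = 328, c = 85, d = 162.
This is a case-control study: participants were sampled on outcome status, so risks in the source population cannot be estimated directly — relative risk is not valid here. The odds ratio is the appropriate measure.
OR = (a·d)/(b·c) = (1557 × 162) / (328 × 85) = 252234 / 27880 = 9.04713

9.05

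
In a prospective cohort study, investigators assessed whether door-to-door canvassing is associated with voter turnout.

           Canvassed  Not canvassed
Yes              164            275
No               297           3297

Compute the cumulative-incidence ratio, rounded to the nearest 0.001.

Reading the table with exposure as columns: a = 164 (Canvassed, case), b = 297 (Canvassed, non-case), c = 275 (Not canvassed, case), d = 3297.
Risk in exposed = 164/461 = 0.35575; risk in unexposed = 275/3572 = 0.07699.
RR = 0.35575 / 0.07699 = 4.62085
The risk among the exposed is 4.62 times that among the unexposed.

4.621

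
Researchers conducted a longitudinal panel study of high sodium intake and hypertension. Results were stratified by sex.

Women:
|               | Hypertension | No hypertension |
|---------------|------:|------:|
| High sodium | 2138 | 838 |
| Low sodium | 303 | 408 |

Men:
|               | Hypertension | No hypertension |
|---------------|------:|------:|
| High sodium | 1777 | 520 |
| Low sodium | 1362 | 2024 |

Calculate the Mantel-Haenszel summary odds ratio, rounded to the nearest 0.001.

4.494

OR_MH = Σ(aᵢdᵢ/nᵢ) / Σ(bᵢcᵢ/nᵢ), where nᵢ is the stratum total.
Stratum 1 (Women): n = 3687; a·d/n = 2138·408/3687 = 236.5891; b·c/n = 838·303/3687 = 68.8674
Stratum 2 (Men): n = 5683; a·d/n = 1777·2024/5683 = 632.8784; b·c/n = 520·1362/5683 = 124.6243
OR_MH = (236.5891 + 632.8784) / (68.8674 + 124.6243) = 869.4675 / 193.4917 = 4.49357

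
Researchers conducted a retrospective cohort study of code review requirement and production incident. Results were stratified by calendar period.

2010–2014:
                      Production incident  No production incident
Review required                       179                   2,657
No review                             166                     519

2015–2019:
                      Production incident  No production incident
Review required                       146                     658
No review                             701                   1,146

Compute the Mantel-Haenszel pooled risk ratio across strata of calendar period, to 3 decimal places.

0.394

RR_MH = Σ(aᵢ·n₀ᵢ/nᵢ) / Σ(cᵢ·n₁ᵢ/nᵢ), with n₁ᵢ = aᵢ+bᵢ (exposed), n₀ᵢ = cᵢ+dᵢ (unexposed), nᵢ = n₁ᵢ+n₀ᵢ.
Stratum 1 (2010–2014): n₁ = 2836, n₀ = 685, n = 3521; a·n₀/n = 179·685/3521 = 34.8239; c·n₁/n = 166·2836/3521 = 133.7052
Stratum 2 (2015–2019): n₁ = 804, n₀ = 1847, n = 2651; a·n₀/n = 146·1847/2651 = 101.7209; c·n₁/n = 701·804/2651 = 212.6005
RR_MH = (34.8239 + 101.7209) / (133.7052 + 212.6005) = 136.5448 / 346.3057 = 0.39429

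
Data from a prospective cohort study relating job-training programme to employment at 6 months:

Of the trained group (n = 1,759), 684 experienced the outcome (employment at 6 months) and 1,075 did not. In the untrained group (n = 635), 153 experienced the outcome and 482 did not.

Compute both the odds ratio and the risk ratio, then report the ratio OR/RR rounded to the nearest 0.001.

From the description: a = 684, b = 1075, c = 153, d = 482.
OR = (684·482)/(1075·153) = 329688/164475 = 2.00449
Risk in exposed = 684/1759 = 0.38886; risk in unexposed = 153/635 = 0.24094; RR = 1.61388
OR/RR = 2.00449 / 1.61388 = 1.24203
The outcome is not rare, so the OR lies further from 1 than the RR.

1.242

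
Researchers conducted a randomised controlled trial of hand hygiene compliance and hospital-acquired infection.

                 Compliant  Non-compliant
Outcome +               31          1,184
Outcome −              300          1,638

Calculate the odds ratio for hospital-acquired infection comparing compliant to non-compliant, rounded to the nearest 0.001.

Reading the table with exposure as columns: a = 31 (Compliant, case), b = 300 (Compliant, non-case), c = 1184 (Non-compliant, case), d = 1638.
OR = (a·d)/(b·c) = (31 × 1638) / (300 × 1184) = 50778 / 355200 = 0.14296
Exposure is associated with lower odds of hospital-acquired infection (OR = 0.14 < 1).

0.143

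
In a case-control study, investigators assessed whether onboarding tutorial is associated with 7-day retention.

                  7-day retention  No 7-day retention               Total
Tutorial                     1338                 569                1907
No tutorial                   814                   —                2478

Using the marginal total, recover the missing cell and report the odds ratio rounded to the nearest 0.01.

4.81

The missing cell is in the unexposed row: 2478 − 814 = 1664.
So a = 1338, b = 569, c = 814, d = 1664.
OR = (a·d)/(b·c) = (1338 × 1664) / (569 × 814) = 2226432 / 463166 = 4.80698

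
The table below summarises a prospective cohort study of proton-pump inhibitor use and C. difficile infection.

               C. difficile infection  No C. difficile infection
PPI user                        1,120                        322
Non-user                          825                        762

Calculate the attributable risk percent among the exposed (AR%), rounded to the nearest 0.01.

Cells: a = 1120, b = 322, c = 825, d = 762.
Risk in exposed = 1120/1442 = 0.77670; risk in unexposed = 825/1587 = 0.51985.
RR = 0.77670/0.51985 = 1.49409
AR% = (RR − 1)/RR × 100 = (1.49409 − 1)/1.49409 × 100 = 33.0695%

33.07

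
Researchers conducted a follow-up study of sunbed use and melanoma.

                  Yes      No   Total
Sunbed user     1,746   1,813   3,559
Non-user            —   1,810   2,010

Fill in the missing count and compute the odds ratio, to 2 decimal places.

8.72

The missing cell is in the unexposed row: 2010 − 1810 = 200.
So a = 1746, b = 1813, c = 200, d = 1810.
OR = (a·d)/(b·c) = (1746 × 1810) / (1813 × 200) = 3160260 / 362600 = 8.71555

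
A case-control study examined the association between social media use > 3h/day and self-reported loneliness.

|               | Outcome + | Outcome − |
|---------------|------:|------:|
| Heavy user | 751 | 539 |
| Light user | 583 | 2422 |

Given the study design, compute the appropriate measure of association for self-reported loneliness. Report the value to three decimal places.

Cells: a = 751, b = 539, c = 583, d = 2422.
This is a case-control study: participants were sampled on outcome status, so risks in the source population cannot be estimated directly — relative risk is not valid here. The odds ratio is the appropriate measure.
OR = (a·d)/(b·c) = (751 × 2422) / (539 × 583) = 1818922 / 314237 = 5.78838

5.788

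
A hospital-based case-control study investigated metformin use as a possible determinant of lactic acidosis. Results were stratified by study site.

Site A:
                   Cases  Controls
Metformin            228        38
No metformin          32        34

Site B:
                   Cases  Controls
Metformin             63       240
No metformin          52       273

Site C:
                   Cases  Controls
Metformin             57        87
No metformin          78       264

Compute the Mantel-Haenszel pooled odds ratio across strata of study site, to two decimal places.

2.18

OR_MH = Σ(aᵢdᵢ/nᵢ) / Σ(bᵢcᵢ/nᵢ), where nᵢ is the stratum total.
Stratum 1 (Site A): n = 332; a·d/n = 228·34/332 = 23.3494; b·c/n = 38·32/332 = 3.6627
Stratum 2 (Site B): n = 628; a·d/n = 63·273/628 = 27.3869; b·c/n = 240·52/628 = 19.8726
Stratum 3 (Site C): n = 486; a·d/n = 57·264/486 = 30.9630; b·c/n = 87·78/486 = 13.9630
OR_MH = (23.3494 + 27.3869 + 30.9630) / (3.6627 + 19.8726 + 13.9630) = 81.6993 / 37.4982 = 2.17875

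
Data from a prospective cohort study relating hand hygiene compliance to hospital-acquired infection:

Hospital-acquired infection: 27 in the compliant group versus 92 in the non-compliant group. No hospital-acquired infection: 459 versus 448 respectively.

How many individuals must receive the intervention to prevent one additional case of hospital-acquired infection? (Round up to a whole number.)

9

Risk in treated group = 27/486 = 0.05556; risk in control = 92/540 = 0.17037.
Absolute risk reduction = 0.17037 − 0.05556 = 0.11481
NNT = 1 / ARR = 1 / 0.11481 = 8.710 → round up → 9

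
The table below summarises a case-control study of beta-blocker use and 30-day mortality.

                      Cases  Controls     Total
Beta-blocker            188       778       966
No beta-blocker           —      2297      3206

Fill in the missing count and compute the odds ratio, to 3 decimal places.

0.611

The missing cell is in the unexposed row: 3206 − 2297 = 909.
So a = 188, b = 778, c = 909, d = 2297.
OR = (a·d)/(b·c) = (188 × 2297) / (778 × 909) = 431836 / 707202 = 0.61063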